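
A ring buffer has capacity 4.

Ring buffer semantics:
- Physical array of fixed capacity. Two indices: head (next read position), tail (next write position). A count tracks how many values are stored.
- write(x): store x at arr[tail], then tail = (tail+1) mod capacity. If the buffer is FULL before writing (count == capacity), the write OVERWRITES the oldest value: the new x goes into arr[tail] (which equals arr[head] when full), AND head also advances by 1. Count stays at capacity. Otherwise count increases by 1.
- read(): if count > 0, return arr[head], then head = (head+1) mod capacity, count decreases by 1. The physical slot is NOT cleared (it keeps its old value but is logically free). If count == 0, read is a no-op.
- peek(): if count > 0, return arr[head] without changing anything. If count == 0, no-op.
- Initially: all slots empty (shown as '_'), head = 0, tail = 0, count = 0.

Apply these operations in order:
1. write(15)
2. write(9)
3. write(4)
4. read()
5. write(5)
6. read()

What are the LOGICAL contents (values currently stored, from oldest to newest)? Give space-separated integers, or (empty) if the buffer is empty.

After op 1 (write(15)): arr=[15 _ _ _] head=0 tail=1 count=1
After op 2 (write(9)): arr=[15 9 _ _] head=0 tail=2 count=2
After op 3 (write(4)): arr=[15 9 4 _] head=0 tail=3 count=3
After op 4 (read()): arr=[15 9 4 _] head=1 tail=3 count=2
After op 5 (write(5)): arr=[15 9 4 5] head=1 tail=0 count=3
After op 6 (read()): arr=[15 9 4 5] head=2 tail=0 count=2

Answer: 4 5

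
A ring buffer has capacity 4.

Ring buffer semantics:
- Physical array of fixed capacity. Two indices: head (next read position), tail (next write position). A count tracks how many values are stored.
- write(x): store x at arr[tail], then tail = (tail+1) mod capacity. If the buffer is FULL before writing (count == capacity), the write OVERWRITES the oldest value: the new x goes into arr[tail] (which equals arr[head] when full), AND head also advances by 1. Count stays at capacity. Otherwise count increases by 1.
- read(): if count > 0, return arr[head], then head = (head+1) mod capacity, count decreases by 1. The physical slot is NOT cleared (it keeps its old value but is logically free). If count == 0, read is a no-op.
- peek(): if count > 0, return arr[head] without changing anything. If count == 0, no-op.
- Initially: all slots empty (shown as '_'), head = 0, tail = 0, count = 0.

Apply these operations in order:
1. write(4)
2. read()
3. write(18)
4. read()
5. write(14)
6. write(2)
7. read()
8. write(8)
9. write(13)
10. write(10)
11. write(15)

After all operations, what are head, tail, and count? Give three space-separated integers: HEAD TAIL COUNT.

After op 1 (write(4)): arr=[4 _ _ _] head=0 tail=1 count=1
After op 2 (read()): arr=[4 _ _ _] head=1 tail=1 count=0
After op 3 (write(18)): arr=[4 18 _ _] head=1 tail=2 count=1
After op 4 (read()): arr=[4 18 _ _] head=2 tail=2 count=0
After op 5 (write(14)): arr=[4 18 14 _] head=2 tail=3 count=1
After op 6 (write(2)): arr=[4 18 14 2] head=2 tail=0 count=2
After op 7 (read()): arr=[4 18 14 2] head=3 tail=0 count=1
After op 8 (write(8)): arr=[8 18 14 2] head=3 tail=1 count=2
After op 9 (write(13)): arr=[8 13 14 2] head=3 tail=2 count=3
After op 10 (write(10)): arr=[8 13 10 2] head=3 tail=3 count=4
After op 11 (write(15)): arr=[8 13 10 15] head=0 tail=0 count=4

Answer: 0 0 4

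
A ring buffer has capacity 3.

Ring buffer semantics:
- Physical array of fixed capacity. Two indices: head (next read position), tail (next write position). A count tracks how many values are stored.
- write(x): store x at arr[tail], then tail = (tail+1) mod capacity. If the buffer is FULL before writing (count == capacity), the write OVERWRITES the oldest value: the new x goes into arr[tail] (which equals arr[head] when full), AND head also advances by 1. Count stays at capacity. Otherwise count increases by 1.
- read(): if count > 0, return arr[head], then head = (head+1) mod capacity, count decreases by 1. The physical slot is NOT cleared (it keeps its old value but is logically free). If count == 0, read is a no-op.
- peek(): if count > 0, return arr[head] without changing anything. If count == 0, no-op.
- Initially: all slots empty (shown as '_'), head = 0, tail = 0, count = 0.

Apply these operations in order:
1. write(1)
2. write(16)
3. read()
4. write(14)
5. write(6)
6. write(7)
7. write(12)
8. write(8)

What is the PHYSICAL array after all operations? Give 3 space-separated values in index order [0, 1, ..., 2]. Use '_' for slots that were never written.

Answer: 8 7 12

Derivation:
After op 1 (write(1)): arr=[1 _ _] head=0 tail=1 count=1
After op 2 (write(16)): arr=[1 16 _] head=0 tail=2 count=2
After op 3 (read()): arr=[1 16 _] head=1 tail=2 count=1
After op 4 (write(14)): arr=[1 16 14] head=1 tail=0 count=2
After op 5 (write(6)): arr=[6 16 14] head=1 tail=1 count=3
After op 6 (write(7)): arr=[6 7 14] head=2 tail=2 count=3
After op 7 (write(12)): arr=[6 7 12] head=0 tail=0 count=3
After op 8 (write(8)): arr=[8 7 12] head=1 tail=1 count=3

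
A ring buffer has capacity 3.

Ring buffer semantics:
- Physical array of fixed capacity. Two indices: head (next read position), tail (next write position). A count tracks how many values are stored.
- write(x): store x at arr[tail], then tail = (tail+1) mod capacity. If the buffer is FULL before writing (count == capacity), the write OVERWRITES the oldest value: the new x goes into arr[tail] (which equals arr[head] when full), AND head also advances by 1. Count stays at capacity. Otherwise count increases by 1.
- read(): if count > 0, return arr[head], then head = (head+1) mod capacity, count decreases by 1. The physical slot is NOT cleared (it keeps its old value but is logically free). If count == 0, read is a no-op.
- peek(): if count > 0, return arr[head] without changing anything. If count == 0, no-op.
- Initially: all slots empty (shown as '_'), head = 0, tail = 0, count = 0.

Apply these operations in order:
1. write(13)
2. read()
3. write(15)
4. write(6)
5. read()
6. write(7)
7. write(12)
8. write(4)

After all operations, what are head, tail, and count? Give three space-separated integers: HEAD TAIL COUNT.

After op 1 (write(13)): arr=[13 _ _] head=0 tail=1 count=1
After op 2 (read()): arr=[13 _ _] head=1 tail=1 count=0
After op 3 (write(15)): arr=[13 15 _] head=1 tail=2 count=1
After op 4 (write(6)): arr=[13 15 6] head=1 tail=0 count=2
After op 5 (read()): arr=[13 15 6] head=2 tail=0 count=1
After op 6 (write(7)): arr=[7 15 6] head=2 tail=1 count=2
After op 7 (write(12)): arr=[7 12 6] head=2 tail=2 count=3
After op 8 (write(4)): arr=[7 12 4] head=0 tail=0 count=3

Answer: 0 0 3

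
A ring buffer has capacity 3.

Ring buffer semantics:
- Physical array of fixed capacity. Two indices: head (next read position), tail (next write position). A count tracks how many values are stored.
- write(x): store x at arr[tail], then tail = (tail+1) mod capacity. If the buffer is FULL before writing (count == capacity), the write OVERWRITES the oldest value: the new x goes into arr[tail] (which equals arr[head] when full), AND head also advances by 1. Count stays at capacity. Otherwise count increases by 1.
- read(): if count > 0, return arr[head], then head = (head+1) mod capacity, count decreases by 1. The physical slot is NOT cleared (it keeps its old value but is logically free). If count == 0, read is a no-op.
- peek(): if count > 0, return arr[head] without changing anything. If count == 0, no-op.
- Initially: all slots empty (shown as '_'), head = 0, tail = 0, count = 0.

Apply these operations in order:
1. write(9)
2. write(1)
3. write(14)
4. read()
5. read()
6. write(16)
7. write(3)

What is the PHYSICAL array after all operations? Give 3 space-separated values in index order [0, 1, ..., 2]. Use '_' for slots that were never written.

Answer: 16 3 14

Derivation:
After op 1 (write(9)): arr=[9 _ _] head=0 tail=1 count=1
After op 2 (write(1)): arr=[9 1 _] head=0 tail=2 count=2
After op 3 (write(14)): arr=[9 1 14] head=0 tail=0 count=3
After op 4 (read()): arr=[9 1 14] head=1 tail=0 count=2
After op 5 (read()): arr=[9 1 14] head=2 tail=0 count=1
After op 6 (write(16)): arr=[16 1 14] head=2 tail=1 count=2
After op 7 (write(3)): arr=[16 3 14] head=2 tail=2 count=3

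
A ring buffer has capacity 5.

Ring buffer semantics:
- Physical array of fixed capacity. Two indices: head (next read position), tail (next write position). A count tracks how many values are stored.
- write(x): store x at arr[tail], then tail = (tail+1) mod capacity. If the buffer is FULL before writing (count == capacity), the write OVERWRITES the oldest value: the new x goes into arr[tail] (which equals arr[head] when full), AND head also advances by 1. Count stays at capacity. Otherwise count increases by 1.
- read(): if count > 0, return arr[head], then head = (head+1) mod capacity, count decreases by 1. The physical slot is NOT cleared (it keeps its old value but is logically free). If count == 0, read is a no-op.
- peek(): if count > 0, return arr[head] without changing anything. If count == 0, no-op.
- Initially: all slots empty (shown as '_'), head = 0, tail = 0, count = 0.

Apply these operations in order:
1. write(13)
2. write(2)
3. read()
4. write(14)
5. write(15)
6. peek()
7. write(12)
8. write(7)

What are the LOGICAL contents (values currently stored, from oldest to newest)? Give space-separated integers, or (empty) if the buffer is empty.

After op 1 (write(13)): arr=[13 _ _ _ _] head=0 tail=1 count=1
After op 2 (write(2)): arr=[13 2 _ _ _] head=0 tail=2 count=2
After op 3 (read()): arr=[13 2 _ _ _] head=1 tail=2 count=1
After op 4 (write(14)): arr=[13 2 14 _ _] head=1 tail=3 count=2
After op 5 (write(15)): arr=[13 2 14 15 _] head=1 tail=4 count=3
After op 6 (peek()): arr=[13 2 14 15 _] head=1 tail=4 count=3
After op 7 (write(12)): arr=[13 2 14 15 12] head=1 tail=0 count=4
After op 8 (write(7)): arr=[7 2 14 15 12] head=1 tail=1 count=5

Answer: 2 14 15 12 7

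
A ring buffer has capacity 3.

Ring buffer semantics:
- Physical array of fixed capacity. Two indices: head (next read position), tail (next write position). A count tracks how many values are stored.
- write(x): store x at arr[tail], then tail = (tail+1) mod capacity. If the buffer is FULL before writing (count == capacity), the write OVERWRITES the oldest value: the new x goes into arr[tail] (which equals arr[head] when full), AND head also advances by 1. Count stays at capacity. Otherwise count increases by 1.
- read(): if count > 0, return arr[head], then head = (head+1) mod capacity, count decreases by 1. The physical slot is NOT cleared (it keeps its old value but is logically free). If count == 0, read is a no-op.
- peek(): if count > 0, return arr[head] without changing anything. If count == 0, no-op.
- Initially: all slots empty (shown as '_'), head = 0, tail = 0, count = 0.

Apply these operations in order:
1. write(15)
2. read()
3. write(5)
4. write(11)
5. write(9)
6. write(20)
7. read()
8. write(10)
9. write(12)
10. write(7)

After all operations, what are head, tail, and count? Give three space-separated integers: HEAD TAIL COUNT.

After op 1 (write(15)): arr=[15 _ _] head=0 tail=1 count=1
After op 2 (read()): arr=[15 _ _] head=1 tail=1 count=0
After op 3 (write(5)): arr=[15 5 _] head=1 tail=2 count=1
After op 4 (write(11)): arr=[15 5 11] head=1 tail=0 count=2
After op 5 (write(9)): arr=[9 5 11] head=1 tail=1 count=3
After op 6 (write(20)): arr=[9 20 11] head=2 tail=2 count=3
After op 7 (read()): arr=[9 20 11] head=0 tail=2 count=2
After op 8 (write(10)): arr=[9 20 10] head=0 tail=0 count=3
After op 9 (write(12)): arr=[12 20 10] head=1 tail=1 count=3
After op 10 (write(7)): arr=[12 7 10] head=2 tail=2 count=3

Answer: 2 2 3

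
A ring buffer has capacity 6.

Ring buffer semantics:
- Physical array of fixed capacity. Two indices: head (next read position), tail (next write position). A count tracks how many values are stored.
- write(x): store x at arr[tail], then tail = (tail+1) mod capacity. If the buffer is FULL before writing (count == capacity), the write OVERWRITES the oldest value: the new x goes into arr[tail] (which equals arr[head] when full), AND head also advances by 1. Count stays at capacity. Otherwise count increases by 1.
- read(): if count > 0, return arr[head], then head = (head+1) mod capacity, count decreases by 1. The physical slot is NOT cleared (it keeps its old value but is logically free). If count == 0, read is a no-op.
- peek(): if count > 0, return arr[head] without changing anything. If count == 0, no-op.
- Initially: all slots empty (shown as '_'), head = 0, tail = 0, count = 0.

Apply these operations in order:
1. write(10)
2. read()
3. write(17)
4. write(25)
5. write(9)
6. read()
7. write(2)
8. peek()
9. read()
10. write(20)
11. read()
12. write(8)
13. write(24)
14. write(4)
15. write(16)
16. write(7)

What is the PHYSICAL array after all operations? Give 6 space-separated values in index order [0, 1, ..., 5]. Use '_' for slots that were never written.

After op 1 (write(10)): arr=[10 _ _ _ _ _] head=0 tail=1 count=1
After op 2 (read()): arr=[10 _ _ _ _ _] head=1 tail=1 count=0
After op 3 (write(17)): arr=[10 17 _ _ _ _] head=1 tail=2 count=1
After op 4 (write(25)): arr=[10 17 25 _ _ _] head=1 tail=3 count=2
After op 5 (write(9)): arr=[10 17 25 9 _ _] head=1 tail=4 count=3
After op 6 (read()): arr=[10 17 25 9 _ _] head=2 tail=4 count=2
After op 7 (write(2)): arr=[10 17 25 9 2 _] head=2 tail=5 count=3
After op 8 (peek()): arr=[10 17 25 9 2 _] head=2 tail=5 count=3
After op 9 (read()): arr=[10 17 25 9 2 _] head=3 tail=5 count=2
After op 10 (write(20)): arr=[10 17 25 9 2 20] head=3 tail=0 count=3
After op 11 (read()): arr=[10 17 25 9 2 20] head=4 tail=0 count=2
After op 12 (write(8)): arr=[8 17 25 9 2 20] head=4 tail=1 count=3
After op 13 (write(24)): arr=[8 24 25 9 2 20] head=4 tail=2 count=4
After op 14 (write(4)): arr=[8 24 4 9 2 20] head=4 tail=3 count=5
After op 15 (write(16)): arr=[8 24 4 16 2 20] head=4 tail=4 count=6
After op 16 (write(7)): arr=[8 24 4 16 7 20] head=5 tail=5 count=6

Answer: 8 24 4 16 7 20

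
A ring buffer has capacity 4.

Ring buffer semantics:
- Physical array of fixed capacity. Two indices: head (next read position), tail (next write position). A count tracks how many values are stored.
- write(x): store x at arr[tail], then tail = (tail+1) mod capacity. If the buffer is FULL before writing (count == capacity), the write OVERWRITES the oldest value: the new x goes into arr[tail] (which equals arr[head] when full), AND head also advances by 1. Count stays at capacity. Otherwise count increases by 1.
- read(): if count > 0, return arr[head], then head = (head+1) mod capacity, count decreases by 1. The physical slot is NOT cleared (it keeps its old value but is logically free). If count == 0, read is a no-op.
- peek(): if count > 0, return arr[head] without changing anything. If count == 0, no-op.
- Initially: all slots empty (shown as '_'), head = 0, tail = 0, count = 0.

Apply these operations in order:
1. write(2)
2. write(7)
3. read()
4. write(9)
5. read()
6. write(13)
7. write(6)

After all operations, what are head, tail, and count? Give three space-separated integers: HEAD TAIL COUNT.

Answer: 2 1 3

Derivation:
After op 1 (write(2)): arr=[2 _ _ _] head=0 tail=1 count=1
After op 2 (write(7)): arr=[2 7 _ _] head=0 tail=2 count=2
After op 3 (read()): arr=[2 7 _ _] head=1 tail=2 count=1
After op 4 (write(9)): arr=[2 7 9 _] head=1 tail=3 count=2
After op 5 (read()): arr=[2 7 9 _] head=2 tail=3 count=1
After op 6 (write(13)): arr=[2 7 9 13] head=2 tail=0 count=2
After op 7 (write(6)): arr=[6 7 9 13] head=2 tail=1 count=3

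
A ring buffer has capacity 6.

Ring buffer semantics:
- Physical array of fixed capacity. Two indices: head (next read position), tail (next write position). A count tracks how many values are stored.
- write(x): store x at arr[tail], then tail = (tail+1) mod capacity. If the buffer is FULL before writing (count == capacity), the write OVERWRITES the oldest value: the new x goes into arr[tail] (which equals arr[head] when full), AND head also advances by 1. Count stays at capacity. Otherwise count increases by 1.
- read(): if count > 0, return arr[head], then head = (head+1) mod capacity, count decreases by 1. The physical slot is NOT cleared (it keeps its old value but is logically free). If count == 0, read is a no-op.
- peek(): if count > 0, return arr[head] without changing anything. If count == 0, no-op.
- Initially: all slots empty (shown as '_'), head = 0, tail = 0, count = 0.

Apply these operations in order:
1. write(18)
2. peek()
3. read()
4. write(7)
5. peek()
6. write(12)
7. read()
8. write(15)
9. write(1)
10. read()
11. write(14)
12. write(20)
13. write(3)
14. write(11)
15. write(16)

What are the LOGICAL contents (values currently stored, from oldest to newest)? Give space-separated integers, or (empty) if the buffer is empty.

After op 1 (write(18)): arr=[18 _ _ _ _ _] head=0 tail=1 count=1
After op 2 (peek()): arr=[18 _ _ _ _ _] head=0 tail=1 count=1
After op 3 (read()): arr=[18 _ _ _ _ _] head=1 tail=1 count=0
After op 4 (write(7)): arr=[18 7 _ _ _ _] head=1 tail=2 count=1
After op 5 (peek()): arr=[18 7 _ _ _ _] head=1 tail=2 count=1
After op 6 (write(12)): arr=[18 7 12 _ _ _] head=1 tail=3 count=2
After op 7 (read()): arr=[18 7 12 _ _ _] head=2 tail=3 count=1
After op 8 (write(15)): arr=[18 7 12 15 _ _] head=2 tail=4 count=2
After op 9 (write(1)): arr=[18 7 12 15 1 _] head=2 tail=5 count=3
After op 10 (read()): arr=[18 7 12 15 1 _] head=3 tail=5 count=2
After op 11 (write(14)): arr=[18 7 12 15 1 14] head=3 tail=0 count=3
After op 12 (write(20)): arr=[20 7 12 15 1 14] head=3 tail=1 count=4
After op 13 (write(3)): arr=[20 3 12 15 1 14] head=3 tail=2 count=5
After op 14 (write(11)): arr=[20 3 11 15 1 14] head=3 tail=3 count=6
After op 15 (write(16)): arr=[20 3 11 16 1 14] head=4 tail=4 count=6

Answer: 1 14 20 3 11 16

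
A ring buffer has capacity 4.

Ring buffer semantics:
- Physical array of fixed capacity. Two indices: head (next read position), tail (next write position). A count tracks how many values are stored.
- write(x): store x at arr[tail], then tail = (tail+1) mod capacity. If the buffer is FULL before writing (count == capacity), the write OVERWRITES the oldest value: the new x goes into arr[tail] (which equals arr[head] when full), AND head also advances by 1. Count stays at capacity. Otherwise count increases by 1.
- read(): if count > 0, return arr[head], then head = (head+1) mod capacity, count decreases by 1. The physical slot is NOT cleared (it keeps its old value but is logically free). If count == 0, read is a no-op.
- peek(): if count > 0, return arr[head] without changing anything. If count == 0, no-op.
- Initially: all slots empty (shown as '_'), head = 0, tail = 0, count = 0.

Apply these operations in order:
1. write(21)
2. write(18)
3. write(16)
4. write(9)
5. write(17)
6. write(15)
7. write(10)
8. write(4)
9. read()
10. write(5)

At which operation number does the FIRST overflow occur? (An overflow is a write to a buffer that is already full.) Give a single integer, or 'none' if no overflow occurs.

Answer: 5

Derivation:
After op 1 (write(21)): arr=[21 _ _ _] head=0 tail=1 count=1
After op 2 (write(18)): arr=[21 18 _ _] head=0 tail=2 count=2
After op 3 (write(16)): arr=[21 18 16 _] head=0 tail=3 count=3
After op 4 (write(9)): arr=[21 18 16 9] head=0 tail=0 count=4
After op 5 (write(17)): arr=[17 18 16 9] head=1 tail=1 count=4
After op 6 (write(15)): arr=[17 15 16 9] head=2 tail=2 count=4
After op 7 (write(10)): arr=[17 15 10 9] head=3 tail=3 count=4
After op 8 (write(4)): arr=[17 15 10 4] head=0 tail=0 count=4
After op 9 (read()): arr=[17 15 10 4] head=1 tail=0 count=3
After op 10 (write(5)): arr=[5 15 10 4] head=1 tail=1 count=4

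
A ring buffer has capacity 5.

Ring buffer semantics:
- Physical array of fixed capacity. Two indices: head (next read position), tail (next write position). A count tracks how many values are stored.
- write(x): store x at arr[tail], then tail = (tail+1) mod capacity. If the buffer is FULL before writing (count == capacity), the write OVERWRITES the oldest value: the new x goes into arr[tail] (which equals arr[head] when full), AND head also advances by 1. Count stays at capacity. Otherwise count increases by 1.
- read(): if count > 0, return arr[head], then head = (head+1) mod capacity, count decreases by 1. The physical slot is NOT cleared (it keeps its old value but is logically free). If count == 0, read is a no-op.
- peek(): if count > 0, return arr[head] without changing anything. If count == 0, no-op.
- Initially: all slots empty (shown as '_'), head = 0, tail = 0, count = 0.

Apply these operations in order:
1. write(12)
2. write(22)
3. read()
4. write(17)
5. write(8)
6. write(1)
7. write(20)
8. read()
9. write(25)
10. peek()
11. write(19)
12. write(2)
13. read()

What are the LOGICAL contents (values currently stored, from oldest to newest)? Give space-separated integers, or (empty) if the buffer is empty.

After op 1 (write(12)): arr=[12 _ _ _ _] head=0 tail=1 count=1
After op 2 (write(22)): arr=[12 22 _ _ _] head=0 tail=2 count=2
After op 3 (read()): arr=[12 22 _ _ _] head=1 tail=2 count=1
After op 4 (write(17)): arr=[12 22 17 _ _] head=1 tail=3 count=2
After op 5 (write(8)): arr=[12 22 17 8 _] head=1 tail=4 count=3
After op 6 (write(1)): arr=[12 22 17 8 1] head=1 tail=0 count=4
After op 7 (write(20)): arr=[20 22 17 8 1] head=1 tail=1 count=5
After op 8 (read()): arr=[20 22 17 8 1] head=2 tail=1 count=4
After op 9 (write(25)): arr=[20 25 17 8 1] head=2 tail=2 count=5
After op 10 (peek()): arr=[20 25 17 8 1] head=2 tail=2 count=5
After op 11 (write(19)): arr=[20 25 19 8 1] head=3 tail=3 count=5
After op 12 (write(2)): arr=[20 25 19 2 1] head=4 tail=4 count=5
After op 13 (read()): arr=[20 25 19 2 1] head=0 tail=4 count=4

Answer: 20 25 19 2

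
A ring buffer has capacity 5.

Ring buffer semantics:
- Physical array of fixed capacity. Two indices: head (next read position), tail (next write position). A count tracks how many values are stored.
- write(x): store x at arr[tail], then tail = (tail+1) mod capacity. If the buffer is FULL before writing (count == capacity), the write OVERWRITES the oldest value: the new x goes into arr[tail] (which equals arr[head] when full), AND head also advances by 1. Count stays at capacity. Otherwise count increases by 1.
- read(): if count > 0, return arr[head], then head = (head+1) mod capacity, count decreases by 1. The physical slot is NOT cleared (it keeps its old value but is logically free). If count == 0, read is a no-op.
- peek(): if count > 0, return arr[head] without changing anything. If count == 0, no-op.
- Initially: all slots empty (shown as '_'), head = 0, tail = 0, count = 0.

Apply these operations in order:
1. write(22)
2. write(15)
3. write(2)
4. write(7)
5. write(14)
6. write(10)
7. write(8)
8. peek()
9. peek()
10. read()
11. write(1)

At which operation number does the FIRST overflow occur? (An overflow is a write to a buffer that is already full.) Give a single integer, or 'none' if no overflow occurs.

After op 1 (write(22)): arr=[22 _ _ _ _] head=0 tail=1 count=1
After op 2 (write(15)): arr=[22 15 _ _ _] head=0 tail=2 count=2
After op 3 (write(2)): arr=[22 15 2 _ _] head=0 tail=3 count=3
After op 4 (write(7)): arr=[22 15 2 7 _] head=0 tail=4 count=4
After op 5 (write(14)): arr=[22 15 2 7 14] head=0 tail=0 count=5
After op 6 (write(10)): arr=[10 15 2 7 14] head=1 tail=1 count=5
After op 7 (write(8)): arr=[10 8 2 7 14] head=2 tail=2 count=5
After op 8 (peek()): arr=[10 8 2 7 14] head=2 tail=2 count=5
After op 9 (peek()): arr=[10 8 2 7 14] head=2 tail=2 count=5
After op 10 (read()): arr=[10 8 2 7 14] head=3 tail=2 count=4
After op 11 (write(1)): arr=[10 8 1 7 14] head=3 tail=3 count=5

Answer: 6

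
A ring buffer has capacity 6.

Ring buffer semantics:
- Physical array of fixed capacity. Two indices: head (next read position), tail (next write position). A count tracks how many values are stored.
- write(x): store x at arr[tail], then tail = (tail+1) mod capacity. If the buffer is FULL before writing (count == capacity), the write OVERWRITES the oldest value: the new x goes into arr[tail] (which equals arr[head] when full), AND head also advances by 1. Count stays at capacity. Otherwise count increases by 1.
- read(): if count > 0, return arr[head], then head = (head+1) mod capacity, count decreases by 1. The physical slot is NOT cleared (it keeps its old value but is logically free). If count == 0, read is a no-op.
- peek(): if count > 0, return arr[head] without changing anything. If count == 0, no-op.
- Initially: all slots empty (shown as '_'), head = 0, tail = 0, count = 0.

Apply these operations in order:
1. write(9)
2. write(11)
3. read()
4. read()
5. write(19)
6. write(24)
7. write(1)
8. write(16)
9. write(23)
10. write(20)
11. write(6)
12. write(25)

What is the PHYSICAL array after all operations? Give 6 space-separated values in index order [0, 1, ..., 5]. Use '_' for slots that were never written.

After op 1 (write(9)): arr=[9 _ _ _ _ _] head=0 tail=1 count=1
After op 2 (write(11)): arr=[9 11 _ _ _ _] head=0 tail=2 count=2
After op 3 (read()): arr=[9 11 _ _ _ _] head=1 tail=2 count=1
After op 4 (read()): arr=[9 11 _ _ _ _] head=2 tail=2 count=0
After op 5 (write(19)): arr=[9 11 19 _ _ _] head=2 tail=3 count=1
After op 6 (write(24)): arr=[9 11 19 24 _ _] head=2 tail=4 count=2
After op 7 (write(1)): arr=[9 11 19 24 1 _] head=2 tail=5 count=3
After op 8 (write(16)): arr=[9 11 19 24 1 16] head=2 tail=0 count=4
After op 9 (write(23)): arr=[23 11 19 24 1 16] head=2 tail=1 count=5
After op 10 (write(20)): arr=[23 20 19 24 1 16] head=2 tail=2 count=6
After op 11 (write(6)): arr=[23 20 6 24 1 16] head=3 tail=3 count=6
After op 12 (write(25)): arr=[23 20 6 25 1 16] head=4 tail=4 count=6

Answer: 23 20 6 25 1 16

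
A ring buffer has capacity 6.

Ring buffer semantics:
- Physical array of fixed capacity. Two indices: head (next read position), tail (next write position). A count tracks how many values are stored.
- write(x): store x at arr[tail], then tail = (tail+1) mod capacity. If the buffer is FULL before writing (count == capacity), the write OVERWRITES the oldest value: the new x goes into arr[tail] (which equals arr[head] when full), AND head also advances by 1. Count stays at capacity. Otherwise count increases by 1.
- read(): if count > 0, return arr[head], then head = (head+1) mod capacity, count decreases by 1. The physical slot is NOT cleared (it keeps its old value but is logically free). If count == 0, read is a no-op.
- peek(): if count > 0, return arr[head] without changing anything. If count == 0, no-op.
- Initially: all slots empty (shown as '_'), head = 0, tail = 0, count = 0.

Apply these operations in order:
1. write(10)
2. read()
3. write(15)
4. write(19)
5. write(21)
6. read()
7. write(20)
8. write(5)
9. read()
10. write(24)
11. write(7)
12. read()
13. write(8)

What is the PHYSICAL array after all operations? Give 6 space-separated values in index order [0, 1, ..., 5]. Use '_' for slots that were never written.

Answer: 24 7 8 21 20 5

Derivation:
After op 1 (write(10)): arr=[10 _ _ _ _ _] head=0 tail=1 count=1
After op 2 (read()): arr=[10 _ _ _ _ _] head=1 tail=1 count=0
After op 3 (write(15)): arr=[10 15 _ _ _ _] head=1 tail=2 count=1
After op 4 (write(19)): arr=[10 15 19 _ _ _] head=1 tail=3 count=2
After op 5 (write(21)): arr=[10 15 19 21 _ _] head=1 tail=4 count=3
After op 6 (read()): arr=[10 15 19 21 _ _] head=2 tail=4 count=2
After op 7 (write(20)): arr=[10 15 19 21 20 _] head=2 tail=5 count=3
After op 8 (write(5)): arr=[10 15 19 21 20 5] head=2 tail=0 count=4
After op 9 (read()): arr=[10 15 19 21 20 5] head=3 tail=0 count=3
After op 10 (write(24)): arr=[24 15 19 21 20 5] head=3 tail=1 count=4
After op 11 (write(7)): arr=[24 7 19 21 20 5] head=3 tail=2 count=5
After op 12 (read()): arr=[24 7 19 21 20 5] head=4 tail=2 count=4
After op 13 (write(8)): arr=[24 7 8 21 20 5] head=4 tail=3 count=5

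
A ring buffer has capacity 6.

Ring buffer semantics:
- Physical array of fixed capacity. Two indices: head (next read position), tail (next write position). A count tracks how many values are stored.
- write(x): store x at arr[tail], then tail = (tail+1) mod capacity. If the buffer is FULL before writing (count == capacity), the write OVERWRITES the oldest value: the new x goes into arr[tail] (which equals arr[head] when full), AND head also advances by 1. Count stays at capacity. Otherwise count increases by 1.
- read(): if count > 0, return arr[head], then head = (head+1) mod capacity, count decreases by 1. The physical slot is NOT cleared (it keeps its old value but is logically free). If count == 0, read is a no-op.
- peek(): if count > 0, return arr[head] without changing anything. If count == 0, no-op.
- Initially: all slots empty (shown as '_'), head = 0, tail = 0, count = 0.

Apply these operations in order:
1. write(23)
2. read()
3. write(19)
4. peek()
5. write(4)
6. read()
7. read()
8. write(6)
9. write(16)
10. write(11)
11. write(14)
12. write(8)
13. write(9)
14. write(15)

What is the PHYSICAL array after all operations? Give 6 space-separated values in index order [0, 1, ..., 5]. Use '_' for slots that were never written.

After op 1 (write(23)): arr=[23 _ _ _ _ _] head=0 tail=1 count=1
After op 2 (read()): arr=[23 _ _ _ _ _] head=1 tail=1 count=0
After op 3 (write(19)): arr=[23 19 _ _ _ _] head=1 tail=2 count=1
After op 4 (peek()): arr=[23 19 _ _ _ _] head=1 tail=2 count=1
After op 5 (write(4)): arr=[23 19 4 _ _ _] head=1 tail=3 count=2
After op 6 (read()): arr=[23 19 4 _ _ _] head=2 tail=3 count=1
After op 7 (read()): arr=[23 19 4 _ _ _] head=3 tail=3 count=0
After op 8 (write(6)): arr=[23 19 4 6 _ _] head=3 tail=4 count=1
After op 9 (write(16)): arr=[23 19 4 6 16 _] head=3 tail=5 count=2
After op 10 (write(11)): arr=[23 19 4 6 16 11] head=3 tail=0 count=3
After op 11 (write(14)): arr=[14 19 4 6 16 11] head=3 tail=1 count=4
After op 12 (write(8)): arr=[14 8 4 6 16 11] head=3 tail=2 count=5
After op 13 (write(9)): arr=[14 8 9 6 16 11] head=3 tail=3 count=6
After op 14 (write(15)): arr=[14 8 9 15 16 11] head=4 tail=4 count=6

Answer: 14 8 9 15 16 11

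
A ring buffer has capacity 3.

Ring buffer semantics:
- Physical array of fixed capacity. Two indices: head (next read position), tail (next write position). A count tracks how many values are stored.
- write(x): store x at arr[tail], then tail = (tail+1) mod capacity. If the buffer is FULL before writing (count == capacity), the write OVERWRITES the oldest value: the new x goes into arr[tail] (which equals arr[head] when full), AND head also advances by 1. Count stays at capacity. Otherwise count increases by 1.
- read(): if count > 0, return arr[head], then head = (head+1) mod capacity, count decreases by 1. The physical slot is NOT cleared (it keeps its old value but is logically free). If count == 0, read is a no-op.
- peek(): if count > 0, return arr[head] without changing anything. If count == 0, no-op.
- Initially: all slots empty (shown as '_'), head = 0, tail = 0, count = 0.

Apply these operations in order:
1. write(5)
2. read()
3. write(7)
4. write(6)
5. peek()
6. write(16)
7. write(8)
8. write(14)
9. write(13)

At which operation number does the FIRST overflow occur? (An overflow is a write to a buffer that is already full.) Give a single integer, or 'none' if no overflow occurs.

After op 1 (write(5)): arr=[5 _ _] head=0 tail=1 count=1
After op 2 (read()): arr=[5 _ _] head=1 tail=1 count=0
After op 3 (write(7)): arr=[5 7 _] head=1 tail=2 count=1
After op 4 (write(6)): arr=[5 7 6] head=1 tail=0 count=2
After op 5 (peek()): arr=[5 7 6] head=1 tail=0 count=2
After op 6 (write(16)): arr=[16 7 6] head=1 tail=1 count=3
After op 7 (write(8)): arr=[16 8 6] head=2 tail=2 count=3
After op 8 (write(14)): arr=[16 8 14] head=0 tail=0 count=3
After op 9 (write(13)): arr=[13 8 14] head=1 tail=1 count=3

Answer: 7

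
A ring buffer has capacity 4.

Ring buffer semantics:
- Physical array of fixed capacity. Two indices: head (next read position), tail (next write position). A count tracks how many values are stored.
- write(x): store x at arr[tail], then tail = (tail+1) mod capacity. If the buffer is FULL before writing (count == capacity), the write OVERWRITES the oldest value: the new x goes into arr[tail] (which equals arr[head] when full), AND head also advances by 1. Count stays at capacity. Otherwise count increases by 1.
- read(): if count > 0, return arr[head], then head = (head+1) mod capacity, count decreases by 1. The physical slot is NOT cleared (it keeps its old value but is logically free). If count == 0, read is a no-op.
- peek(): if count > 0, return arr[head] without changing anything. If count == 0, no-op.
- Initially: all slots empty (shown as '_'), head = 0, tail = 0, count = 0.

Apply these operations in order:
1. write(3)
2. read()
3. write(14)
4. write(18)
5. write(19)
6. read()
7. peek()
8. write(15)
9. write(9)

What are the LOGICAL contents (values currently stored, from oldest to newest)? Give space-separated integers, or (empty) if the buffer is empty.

Answer: 18 19 15 9

Derivation:
After op 1 (write(3)): arr=[3 _ _ _] head=0 tail=1 count=1
After op 2 (read()): arr=[3 _ _ _] head=1 tail=1 count=0
After op 3 (write(14)): arr=[3 14 _ _] head=1 tail=2 count=1
After op 4 (write(18)): arr=[3 14 18 _] head=1 tail=3 count=2
After op 5 (write(19)): arr=[3 14 18 19] head=1 tail=0 count=3
After op 6 (read()): arr=[3 14 18 19] head=2 tail=0 count=2
After op 7 (peek()): arr=[3 14 18 19] head=2 tail=0 count=2
After op 8 (write(15)): arr=[15 14 18 19] head=2 tail=1 count=3
After op 9 (write(9)): arr=[15 9 18 19] head=2 tail=2 count=4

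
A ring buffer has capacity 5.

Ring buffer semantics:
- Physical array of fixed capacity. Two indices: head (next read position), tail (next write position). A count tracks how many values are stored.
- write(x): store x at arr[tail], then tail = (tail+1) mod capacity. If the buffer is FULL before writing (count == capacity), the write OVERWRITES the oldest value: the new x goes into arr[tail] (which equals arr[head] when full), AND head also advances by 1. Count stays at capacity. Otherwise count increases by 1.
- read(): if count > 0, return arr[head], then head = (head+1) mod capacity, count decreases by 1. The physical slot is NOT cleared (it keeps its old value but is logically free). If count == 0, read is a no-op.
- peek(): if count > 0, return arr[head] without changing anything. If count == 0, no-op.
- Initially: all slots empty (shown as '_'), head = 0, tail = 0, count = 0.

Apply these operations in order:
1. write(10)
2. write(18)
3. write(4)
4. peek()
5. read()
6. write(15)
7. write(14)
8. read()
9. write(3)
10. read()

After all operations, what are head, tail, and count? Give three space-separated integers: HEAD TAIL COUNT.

Answer: 3 1 3

Derivation:
After op 1 (write(10)): arr=[10 _ _ _ _] head=0 tail=1 count=1
After op 2 (write(18)): arr=[10 18 _ _ _] head=0 tail=2 count=2
After op 3 (write(4)): arr=[10 18 4 _ _] head=0 tail=3 count=3
After op 4 (peek()): arr=[10 18 4 _ _] head=0 tail=3 count=3
After op 5 (read()): arr=[10 18 4 _ _] head=1 tail=3 count=2
After op 6 (write(15)): arr=[10 18 4 15 _] head=1 tail=4 count=3
After op 7 (write(14)): arr=[10 18 4 15 14] head=1 tail=0 count=4
After op 8 (read()): arr=[10 18 4 15 14] head=2 tail=0 count=3
After op 9 (write(3)): arr=[3 18 4 15 14] head=2 tail=1 count=4
After op 10 (read()): arr=[3 18 4 15 14] head=3 tail=1 count=3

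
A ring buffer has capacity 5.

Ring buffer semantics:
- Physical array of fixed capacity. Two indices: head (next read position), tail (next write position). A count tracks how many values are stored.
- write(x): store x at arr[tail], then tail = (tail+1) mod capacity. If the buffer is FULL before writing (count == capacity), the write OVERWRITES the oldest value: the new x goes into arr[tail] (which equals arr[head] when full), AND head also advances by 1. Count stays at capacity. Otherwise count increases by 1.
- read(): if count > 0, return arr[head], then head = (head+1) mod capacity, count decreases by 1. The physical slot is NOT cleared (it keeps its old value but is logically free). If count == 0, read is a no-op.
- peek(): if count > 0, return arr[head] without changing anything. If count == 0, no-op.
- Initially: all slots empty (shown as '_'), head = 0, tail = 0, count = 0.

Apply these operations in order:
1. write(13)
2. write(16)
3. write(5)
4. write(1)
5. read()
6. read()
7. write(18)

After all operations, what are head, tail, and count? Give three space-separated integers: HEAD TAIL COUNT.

Answer: 2 0 3

Derivation:
After op 1 (write(13)): arr=[13 _ _ _ _] head=0 tail=1 count=1
After op 2 (write(16)): arr=[13 16 _ _ _] head=0 tail=2 count=2
After op 3 (write(5)): arr=[13 16 5 _ _] head=0 tail=3 count=3
After op 4 (write(1)): arr=[13 16 5 1 _] head=0 tail=4 count=4
After op 5 (read()): arr=[13 16 5 1 _] head=1 tail=4 count=3
After op 6 (read()): arr=[13 16 5 1 _] head=2 tail=4 count=2
After op 7 (write(18)): arr=[13 16 5 1 18] head=2 tail=0 count=3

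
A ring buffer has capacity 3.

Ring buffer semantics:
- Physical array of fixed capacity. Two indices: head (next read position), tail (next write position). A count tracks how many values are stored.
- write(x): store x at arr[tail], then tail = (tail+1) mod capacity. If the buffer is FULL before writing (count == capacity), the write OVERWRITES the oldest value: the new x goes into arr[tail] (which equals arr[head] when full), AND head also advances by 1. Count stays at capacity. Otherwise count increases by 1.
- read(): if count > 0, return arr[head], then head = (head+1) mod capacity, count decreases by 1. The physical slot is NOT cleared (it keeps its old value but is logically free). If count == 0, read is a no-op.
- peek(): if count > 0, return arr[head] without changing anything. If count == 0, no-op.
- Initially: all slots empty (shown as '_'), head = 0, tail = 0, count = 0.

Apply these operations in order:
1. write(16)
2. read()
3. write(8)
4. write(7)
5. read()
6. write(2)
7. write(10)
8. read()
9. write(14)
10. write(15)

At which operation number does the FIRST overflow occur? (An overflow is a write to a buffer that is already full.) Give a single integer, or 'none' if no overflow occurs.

Answer: 10

Derivation:
After op 1 (write(16)): arr=[16 _ _] head=0 tail=1 count=1
After op 2 (read()): arr=[16 _ _] head=1 tail=1 count=0
After op 3 (write(8)): arr=[16 8 _] head=1 tail=2 count=1
After op 4 (write(7)): arr=[16 8 7] head=1 tail=0 count=2
After op 5 (read()): arr=[16 8 7] head=2 tail=0 count=1
After op 6 (write(2)): arr=[2 8 7] head=2 tail=1 count=2
After op 7 (write(10)): arr=[2 10 7] head=2 tail=2 count=3
After op 8 (read()): arr=[2 10 7] head=0 tail=2 count=2
After op 9 (write(14)): arr=[2 10 14] head=0 tail=0 count=3
After op 10 (write(15)): arr=[15 10 14] head=1 tail=1 count=3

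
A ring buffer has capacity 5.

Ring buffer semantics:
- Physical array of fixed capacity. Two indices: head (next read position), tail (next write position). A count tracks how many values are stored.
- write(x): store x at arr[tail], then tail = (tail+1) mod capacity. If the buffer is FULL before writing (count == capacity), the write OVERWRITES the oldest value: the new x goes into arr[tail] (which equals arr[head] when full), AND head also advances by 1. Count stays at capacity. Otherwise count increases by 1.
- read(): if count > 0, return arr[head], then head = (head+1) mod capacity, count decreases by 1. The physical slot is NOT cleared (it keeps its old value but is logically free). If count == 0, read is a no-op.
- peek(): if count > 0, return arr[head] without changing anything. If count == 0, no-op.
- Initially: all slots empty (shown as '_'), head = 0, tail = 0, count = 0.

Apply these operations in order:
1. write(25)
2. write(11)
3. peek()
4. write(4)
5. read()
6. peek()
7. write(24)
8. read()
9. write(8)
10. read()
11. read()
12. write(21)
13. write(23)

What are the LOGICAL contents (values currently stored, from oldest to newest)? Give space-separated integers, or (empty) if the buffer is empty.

After op 1 (write(25)): arr=[25 _ _ _ _] head=0 tail=1 count=1
After op 2 (write(11)): arr=[25 11 _ _ _] head=0 tail=2 count=2
After op 3 (peek()): arr=[25 11 _ _ _] head=0 tail=2 count=2
After op 4 (write(4)): arr=[25 11 4 _ _] head=0 tail=3 count=3
After op 5 (read()): arr=[25 11 4 _ _] head=1 tail=3 count=2
After op 6 (peek()): arr=[25 11 4 _ _] head=1 tail=3 count=2
After op 7 (write(24)): arr=[25 11 4 24 _] head=1 tail=4 count=3
After op 8 (read()): arr=[25 11 4 24 _] head=2 tail=4 count=2
After op 9 (write(8)): arr=[25 11 4 24 8] head=2 tail=0 count=3
After op 10 (read()): arr=[25 11 4 24 8] head=3 tail=0 count=2
After op 11 (read()): arr=[25 11 4 24 8] head=4 tail=0 count=1
After op 12 (write(21)): arr=[21 11 4 24 8] head=4 tail=1 count=2
After op 13 (write(23)): arr=[21 23 4 24 8] head=4 tail=2 count=3

Answer: 8 21 23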